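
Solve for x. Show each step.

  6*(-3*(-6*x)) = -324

Step 1. [6*(-3*(-6*x)) = -324] divide by the outer 6, so div: -3*(-6*x) = -54.
Step 2. [-3*(-6*x) = -54] -3 out front; divide by -3, so div: -6*x = 18.
Step 3. [-6*x = 18] leading coefficient -6: divide by -6, so div: x = -3.

Answer: x ∈ {-3}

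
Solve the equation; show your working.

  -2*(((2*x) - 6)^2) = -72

Step 1. [-2*(((2*x) - 6)^2) = -72] LHS = -2·(…); ÷-2 both sides, so div: ((2*x) - 6)^2 = 36.
Step 2. [((2*x) - 6)^2 = 36] √ both sides: 36 ≥ 0 gives two branches, so sqrt: (2*x) - 6 = 6 or -6.
Step 3. [(2*x) - 6 = 6 or -6] the outer -6 inverts by adding 6 ⇒ sub: 2*x = 12 or 0.
Step 4. [2*x = 12 or 0] LHS = 2·(…); ÷2 both sides ⇒ div: x = 6 or 0.

Answer: x ∈ {0, 6}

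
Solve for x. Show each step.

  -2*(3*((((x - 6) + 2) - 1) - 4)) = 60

Step 1. [-2*(3*((((x - 6) + 2) - 1) - 4)) = 60] divide by the outer -2 ⇒ div: 3*((((x - 6) + 2) - 1) - 4) = -30.
Step 2. [3*((((x - 6) + 2) - 1) - 4) = -30] leading coefficient 3: divide by 3, so div: (((x - 6) + 2) - 1) - 4 = -10.
Step 3. [(((x - 6) + 2) - 1) - 4 = -10] -4 is outermost — add 4 both sides ⇒ sub: ((x - 6) + 2) - 1 = -6.
Step 4. [((x - 6) + 2) - 1 = -6] -1 is outermost — add 1 both sides ⇒ sub: (x - 6) + 2 = -5.
Step 5. [(x - 6) + 2 = -5] +2 is outermost — subtract 2 both sides ⇒ sub: x - 6 = -7.
Step 6. [x - 6 = -7] peel the -6: add 6 from each side, so sub: x = -1.

Answer: x ∈ {-1}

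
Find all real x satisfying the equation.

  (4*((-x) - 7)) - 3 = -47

Step 1. [(4*((-x) - 7)) - 3 = -47] 3 comes off first (add 3). So sub: 4*((-x) - 7) = -44.
Step 2. [4*((-x) - 7) = -44] 4·(inner) — divide through by 4 ⇒ div: (-x) - 7 = -11.
Step 3. [(-x) - 7 = -11] peel the -7: add 7 from each side. So sub: -x = -4.
Step 4. [-x = -4] flip signs both sides. So neg: x = 4.

Answer: x ∈ {4}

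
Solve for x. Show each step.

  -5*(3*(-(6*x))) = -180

Step 1. [-5*(3*(-(6*x))) = -180] leading coefficient -5: divide by -5, so div: 3*(-(6*x)) = 36.
Step 2. [3*(-(6*x)) = 36] LHS = 3·(…); ÷3 both sides. So div: -(6*x) = 12.
Step 3. [-(6*x) = 12] LHS negated; negate both sides. So neg: 6*x = -12.
Step 4. [6*x = -12] 6·(inner) — divide through by 6, so div: x = -2.

Answer: x ∈ {-2}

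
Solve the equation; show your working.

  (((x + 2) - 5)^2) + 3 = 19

Step 1. [(((x + 2) - 5)^2) + 3 = 19] subtract 3: x sits inside (… + 3), so sub: ((x + 2) - 5)^2 = 16.
Step 2. [((x + 2) - 5)^2 = 16] √ both sides: 16 ≥ 0 gives two branches ⇒ sqrt: (x + 2) - 5 = 4 or -4.
Step 3. [(x + 2) - 5 = 4 or -4] -5 is outermost — add 5 both sides ⇒ sub: x + 2 = 9 or 1.
Step 4. [x + 2 = 9 or 1] the outer +2 inverts by subtracting 2 ⇒ sub: x = 7 or -1.

Answer: x ∈ {-1, 7}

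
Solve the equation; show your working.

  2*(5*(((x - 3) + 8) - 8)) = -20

Step 1. [2*(5*(((x - 3) + 8) - 8)) = -20] 2 out front; divide by 2, so div: 5*(((x - 3) + 8) - 8) = -10.
Step 2. [5*(((x - 3) + 8) - 8) = -10] 5·(inner) — divide through by 5 ⇒ div: ((x - 3) + 8) - 8 = -2.
Step 3. [((x - 3) + 8) - 8 = -2] add 8: x sits inside (… - 8) ⇒ sub: (x - 3) + 8 = 6.
Step 4. [(x - 3) + 8 = 6] peel the +8: subtract 8 from each side, so sub: x - 3 = -2.
Step 5. [x - 3 = -2] the outer -3 inverts by adding 3, so sub: x = 1.

Answer: x ∈ {1}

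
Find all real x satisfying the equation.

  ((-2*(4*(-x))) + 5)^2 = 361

Step 1. [((-2*(4*(-x))) + 5)^2 = 361] √ both sides: 361 ≥ 0 gives two branches. So sqrt: (-2*(4*(-x))) + 5 = 19 or -19.
Step 2. [(-2*(4*(-x))) + 5 = 19 or -19] peel the +5: subtract 5 from each side. So sub: -2*(4*(-x)) = 14 or -24.
Step 3. [-2*(4*(-x)) = 14 or -24] LHS = -2·(…); ÷-2 both sides ⇒ div: 4*(-x) = -7 or 12.
Step 4. [4*(-x) = -7 or 12] divide by the outer 4 ⇒ div: -x = -7/4 or 3.
Step 5. [-x = -7/4 or 3] flip signs both sides, so neg: x = 7/4 or -3.

Answer: x ∈ {-3, 7/4}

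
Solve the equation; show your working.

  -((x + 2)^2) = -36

Step 1. [-((x + 2)^2) = -36] leading − — multiply by −1 ⇒ neg: (x + 2)^2 = 36.
Step 2. [(x + 2)^2 = 36] √ both sides: 36 ≥ 0 gives two branches, so sqrt: x + 2 = 6 or -6.
Step 3. [x + 2 = 6 or -6] the outer +2 inverts by subtracting 2 ⇒ sub: x = 4 or -8.

Answer: x ∈ {-8, 4}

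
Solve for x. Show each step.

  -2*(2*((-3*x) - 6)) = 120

Step 1. [-2*(2*((-3*x) - 6)) = 120] -2·(inner) — divide through by -2, so div: 2*((-3*x) - 6) = -60.
Step 2. [2*((-3*x) - 6) = -60] leading coefficient 2: divide by 2 ⇒ div: (-3*x) - 6 = -30.
Step 3. [(-3*x) - 6 = -30] common factor -3 (LHS and -30) — divide through. So factor: x + 2 = 10.
Step 4. [x + 2 = 10] 2 comes off first (subtract 2). So sub: x = 8.

Answer: x ∈ {8}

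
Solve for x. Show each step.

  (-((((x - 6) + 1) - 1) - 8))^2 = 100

Step 1. [(-((((x - 6) + 1) - 1) - 8))^2 = 100] 100 ≥ 0, LHS is (·)² — take ±√. So sqrt: -((((x - 6) + 1) - 1) - 8) = 10 or -10.
Step 2. [-((((x - 6) + 1) - 1) - 8) = 10 or -10] flip signs both sides. So neg: (((x - 6) + 1) - 1) - 8 = -10 or 10.
Step 3. [(((x - 6) + 1) - 1) - 8 = -10 or 10] -8 is outermost — add 8 both sides. So sub: ((x - 6) + 1) - 1 = -2 or 18.
Step 4. [((x - 6) + 1) - 1 = -2 or 18] 1 comes off first (add 1) ⇒ sub: (x - 6) + 1 = -1 or 19.
Step 5. [(x - 6) + 1 = -1 or 19] +1 is outermost — subtract 1 both sides. So sub: x - 6 = -2 or 18.
Step 6. [x - 6 = -2 or 18] 6 comes off first (add 6) ⇒ sub: x = 4 or 24.

Answer: x ∈ {4, 24}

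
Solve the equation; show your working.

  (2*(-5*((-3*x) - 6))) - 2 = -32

Step 1. [(2*(-5*((-3*x) - 6))) - 2 = -32] common factor 2 (LHS and -32) — divide through. So factor: (-5*((-3*x) - 6)) - 1 = -16.
Step 2. [(-5*((-3*x) - 6)) - 1 = -16] -1 is outermost — add 1 both sides ⇒ sub: -5*((-3*x) - 6) = -15.
Step 3. [-5*((-3*x) - 6) = -15] leading coefficient -5: divide by -5. So div: (-3*x) - 6 = 3.
Step 4. [(-3*x) - 6 = 3] 6 comes off first (add 6), so sub: -3*x = 9.
Step 5. [-3*x = 9] LHS = -3·(…); ÷-3 both sides, so div: x = -3.

Answer: x ∈ {-3}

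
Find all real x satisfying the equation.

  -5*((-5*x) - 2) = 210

Step 1. [-5*((-5*x) - 2) = 210] LHS = -5·(…); ÷-5 both sides. So div: (-5*x) - 2 = -42.
Step 2. [(-5*x) - 2 = -42] -2 is outermost — add 2 both sides ⇒ sub: -5*x = -40.
Step 3. [-5*x = -40] divide by the outer -5. So div: x = 8.

Answer: x ∈ {8}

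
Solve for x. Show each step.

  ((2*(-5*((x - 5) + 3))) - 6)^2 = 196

Step 1. [((2*(-5*((x - 5) + 3))) - 6)^2 = 196] √ both sides: 196 ≥ 0 gives two branches ⇒ sqrt: (2*(-5*((x - 5) + 3))) - 6 = 14 or -14.
Step 2. [(2*(-5*((x - 5) + 3))) - 6 = 14 or -14] peel the -6: add 6 from each side ⇒ sub: 2*(-5*((x - 5) + 3)) = 20 or -8.
Step 3. [2*(-5*((x - 5) + 3)) = 20 or -8] LHS = 2·(…); ÷2 both sides. So div: -5*((x - 5) + 3) = 10 or -4.
Step 4. [-5*((x - 5) + 3) = 10 or -4] divide by the outer -5, so div: (x - 5) + 3 = -2 or 4/5.
Step 5. [(x - 5) + 3 = -2 or 4/5] +3 is outermost — subtract 3 both sides. So sub: x - 5 = -5 or -11/5.
Step 6. [x - 5 = -5 or -11/5] peel the -5: add 5 from each side ⇒ sub: x = 0 or 14/5.

Answer: x ∈ {0, 14/5}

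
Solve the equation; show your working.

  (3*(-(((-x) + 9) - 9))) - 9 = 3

Step 1. [(3*(-(((-x) + 9) - 9))) - 9 = 3] 3 divides every term; factor it out. So factor: (-(((-x) + 9) - 9)) - 3 = 1.
Step 2. [(-(((-x) + 9) - 9)) - 3 = 1] the outer -3 inverts by adding 3 ⇒ sub: -(((-x) + 9) - 9) = 4.
Step 3. [-(((-x) + 9) - 9) = 4] leading − — multiply by −1. So neg: ((-x) + 9) - 9 = -4.
Step 4. [((-x) + 9) - 9 = -4] -9 is outermost — add 9 both sides, so sub: (-x) + 9 = 5.
Step 5. [(-x) + 9 = 5] subtract 9: x sits inside (… + 9). So sub: -x = -4.
Step 6. [-x = -4] flip signs both sides, so neg: x = 4.

Answer: x ∈ {4}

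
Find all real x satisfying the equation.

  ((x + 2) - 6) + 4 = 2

Step 1. [((x + 2) - 6) + 4 = 2] +4 is outermost — subtract 4 both sides, so sub: (x + 2) - 6 = -2.
Step 2. [(x + 2) - 6 = -2] -6 is outermost — add 6 both sides. So sub: x + 2 = 4.
Step 3. [x + 2 = 4] +2 is outermost — subtract 2 both sides ⇒ sub: x = 2.

Answer: x ∈ {2}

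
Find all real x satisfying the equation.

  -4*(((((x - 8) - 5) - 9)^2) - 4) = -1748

Step 1. [-4*(((((x - 8) - 5) - 9)^2) - 4) = -1748] -4·(inner) — divide through by -4 ⇒ div: ((((x - 8) - 5) - 9)^2) - 4 = 437.
Step 2. [((((x - 8) - 5) - 9)^2) - 4 = 437] 4 comes off first (add 4) ⇒ sub: (((x - 8) - 5) - 9)^2 = 441.
Step 3. [(((x - 8) - 5) - 9)^2 = 441] LHS squared, RHS 441 ≥ 0: apply √ (±). So sqrt: ((x - 8) - 5) - 9 = 21 or -21.
Step 4. [((x - 8) - 5) - 9 = 21 or -21] -9 is outermost — add 9 both sides. So sub: (x - 8) - 5 = 30 or -12.
Step 5. [(x - 8) - 5 = 30 or -12] the outer -5 inverts by adding 5. So sub: x - 8 = 35 or -7.
Step 6. [x - 8 = 35 or -7] peel the -8: add 8 from each side, so sub: x = 43 or 1.

Answer: x ∈ {1, 43}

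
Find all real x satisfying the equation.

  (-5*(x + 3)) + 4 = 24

Step 1. [(-5*(x + 3)) + 4 = 24] the outer +4 inverts by subtracting 4. So sub: -5*(x + 3) = 20.
Step 2. [-5*(x + 3) = 20] leading coefficient -5: divide by -5. So div: x + 3 = -4.
Step 3. [x + 3 = -4] subtract 3: x sits inside (… + 3) ⇒ sub: x = -7.

Answer: x ∈ {-7}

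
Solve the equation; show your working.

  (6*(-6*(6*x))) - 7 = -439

Step 1. [(6*(-6*(6*x))) - 7 = -439] add 7: x sits inside (… - 7), so sub: 6*(-6*(6*x)) = -432.
Step 2. [6*(-6*(6*x)) = -432] 6 out front; divide by 6. So div: -6*(6*x) = -72.
Step 3. [-6*(6*x) = -72] -6·(inner) — divide through by -6 ⇒ div: 6*x = 12.
Step 4. [6*x = 12] leading coefficient 6: divide by 6, so div: x = 2.

Answer: x ∈ {2}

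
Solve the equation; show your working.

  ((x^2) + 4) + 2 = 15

Step 1. [((x^2) + 4) + 2 = 15] 2 comes off first (subtract 2), so sub: (x^2) + 4 = 13.
Step 2. [(x^2) + 4 = 13] the outer +4 inverts by subtracting 4 ⇒ sub: x^2 = 9.
Step 3. [x^2 = 9] LHS squared, RHS 9 ≥ 0: apply √ (±), so sqrt: x = 3 or -3.

Answer: x ∈ {-3, 3}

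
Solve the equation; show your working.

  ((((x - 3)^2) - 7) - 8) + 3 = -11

Step 1. [((((x - 3)^2) - 7) - 8) + 3 = -11] +3 is outermost — subtract 3 both sides. So sub: (((x - 3)^2) - 7) - 8 = -14.
Step 2. [(((x - 3)^2) - 7) - 8 = -14] the outer -8 inverts by adding 8. So sub: ((x - 3)^2) - 7 = -6.
Step 3. [((x - 3)^2) - 7 = -6] 7 comes off first (add 7) ⇒ sub: (x - 3)^2 = 1.
Step 4. [(x - 3)^2 = 1] LHS squared, RHS 1 ≥ 0: apply √ (±). So sqrt: x - 3 = 1 or -1.
Step 5. [x - 3 = 1 or -1] -3 is outermost — add 3 both sides ⇒ sub: x = 4 or 2.

Answer: x ∈ {2, 4}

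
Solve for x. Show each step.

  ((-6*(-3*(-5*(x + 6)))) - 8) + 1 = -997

Step 1. [((-6*(-3*(-5*(x + 6)))) - 8) + 1 = -997] subtract 1: x sits inside (… + 1). So sub: (-6*(-3*(-5*(x + 6)))) - 8 = -998.
Step 2. [(-6*(-3*(-5*(x + 6)))) - 8 = -998] -8 is outermost — add 8 both sides ⇒ sub: -6*(-3*(-5*(x + 6))) = -990.
Step 3. [-6*(-3*(-5*(x + 6))) = -990] -6 out front; divide by -6. So div: -3*(-5*(x + 6)) = 165.
Step 4. [-3*(-5*(x + 6)) = 165] -3 out front; divide by -3. So div: -5*(x + 6) = -55.
Step 5. [-5*(x + 6) = -55] -5 out front; divide by -5 ⇒ div: x + 6 = 11.
Step 6. [x + 6 = 11] subtract 6: x sits inside (… + 6). So sub: x = 5.

Answer: x ∈ {5}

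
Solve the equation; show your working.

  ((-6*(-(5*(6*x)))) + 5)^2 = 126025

Step 1. [((-6*(-(5*(6*x)))) + 5)^2 = 126025] 126025 ≥ 0, LHS is (·)² — take ±√. So sqrt: (-6*(-(5*(6*x)))) + 5 = 355 or -355.
Step 2. [(-6*(-(5*(6*x)))) + 5 = 355 or -355] 5 comes off first (subtract 5). So sub: -6*(-(5*(6*x))) = 350 or -360.
Step 3. [-6*(-(5*(6*x))) = 350 or -360] -6·(inner) — divide through by -6 ⇒ div: -(5*(6*x)) = -175/3 or 60.
Step 4. [-(5*(6*x)) = -175/3 or 60] flip signs both sides, so neg: 5*(6*x) = 175/3 or -60.
Step 5. [5*(6*x) = 175/3 or -60] LHS = 5·(…); ÷5 both sides ⇒ div: 6*x = 35/3 or -12.
Step 6. [6*x = 35/3 or -12] LHS = 6·(…); ÷6 both sides. So div: x = 35/18 or -2.

Answer: x ∈ {-2, 35/18}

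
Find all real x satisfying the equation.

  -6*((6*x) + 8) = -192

Step 1. [-6*((6*x) + 8) = -192] -6 out front; divide by -6 ⇒ div: (6*x) + 8 = 32.
Step 2. [(6*x) + 8 = 32] subtract 8: x sits inside (… + 8). So sub: 6*x = 24.
Step 3. [6*x = 24] 6 out front; divide by 6 ⇒ div: x = 4.

Answer: x ∈ {4}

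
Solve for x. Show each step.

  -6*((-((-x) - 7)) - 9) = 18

Step 1. [-6*((-((-x) - 7)) - 9) = 18] -6 out front; divide by -6 ⇒ div: (-((-x) - 7)) - 9 = -3.
Step 2. [(-((-x) - 7)) - 9 = -3] add 9: x sits inside (… - 9). So sub: -((-x) - 7) = 6.
Step 3. [-((-x) - 7) = 6] flip signs both sides. So neg: (-x) - 7 = -6.
Step 4. [(-x) - 7 = -6] 7 comes off first (add 7). So sub: -x = 1.
Step 5. [-x = 1] flip signs both sides, so neg: x = -1.

Answer: x ∈ {-1}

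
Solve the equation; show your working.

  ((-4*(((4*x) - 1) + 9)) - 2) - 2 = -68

Step 1. [((-4*(((4*x) - 1) + 9)) - 2) - 2 = -68] peel the -2: add 2 from each side. So sub: (-4*(((4*x) - 1) + 9)) - 2 = -66.
Step 2. [(-4*(((4*x) - 1) + 9)) - 2 = -66] 2 comes off first (add 2) ⇒ sub: -4*(((4*x) - 1) + 9) = -64.
Step 3. [-4*(((4*x) - 1) + 9) = -64] divide by the outer -4, so div: ((4*x) - 1) + 9 = 16.
Step 4. [((4*x) - 1) + 9 = 16] +9 is outermost — subtract 9 both sides ⇒ sub: (4*x) - 1 = 7.
Step 5. [(4*x) - 1 = 7] 1 comes off first (add 1), so sub: 4*x = 8.
Step 6. [4*x = 8] leading coefficient 4: divide by 4, so div: x = 2.

Answer: x ∈ {2}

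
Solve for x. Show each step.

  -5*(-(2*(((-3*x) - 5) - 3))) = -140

Step 1. [-5*(-(2*(((-3*x) - 5) - 3))) = -140] divide by the outer -5, so div: -(2*(((-3*x) - 5) - 3)) = 28.
Step 2. [-(2*(((-3*x) - 5) - 3)) = 28] flip signs both sides ⇒ neg: 2*(((-3*x) - 5) - 3) = -28.
Step 3. [2*(((-3*x) - 5) - 3) = -28] leading coefficient 2: divide by 2 ⇒ div: ((-3*x) - 5) - 3 = -14.
Step 4. [((-3*x) - 5) - 3 = -14] 3 comes off first (add 3), so sub: (-3*x) - 5 = -11.
Step 5. [(-3*x) - 5 = -11] -5 is outermost — add 5 both sides. So sub: -3*x = -6.
Step 6. [-3*x = -6] -3·(inner) — divide through by -3, so div: x = 2.

Answer: x ∈ {2}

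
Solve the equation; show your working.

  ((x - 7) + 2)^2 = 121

Step 1. [((x - 7) + 2)^2 = 121] LHS squared, RHS 121 ≥ 0: apply √ (±) ⇒ sqrt: (x - 7) + 2 = 11 or -11.
Step 2. [(x - 7) + 2 = 11 or -11] +2 is outermost — subtract 2 both sides, so sub: x - 7 = 9 or -13.
Step 3. [x - 7 = 9 or -13] the outer -7 inverts by adding 7. So sub: x = 16 or -6.

Answer: x ∈ {-6, 16}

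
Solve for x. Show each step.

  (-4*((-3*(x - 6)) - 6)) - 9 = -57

Step 1. [(-4*((-3*(x - 6)) - 6)) - 9 = -57] peel the -9: add 9 from each side, so sub: -4*((-3*(x - 6)) - 6) = -48.
Step 2. [-4*((-3*(x - 6)) - 6) = -48] LHS = -4·(…); ÷-4 both sides, so div: (-3*(x - 6)) - 6 = 12.
Step 3. [(-3*(x - 6)) - 6 = 12] common factor -3 (LHS and 12) — divide through. So factor: (x - 6) + 2 = -4.
Step 4. [(x - 6) + 2 = -4] the outer +2 inverts by subtracting 2. So sub: x - 6 = -6.
Step 5. [x - 6 = -6] peel the -6: add 6 from each side, so sub: x = 0.

Answer: x ∈ {0}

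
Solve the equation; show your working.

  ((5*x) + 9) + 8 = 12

Step 1. [((5*x) + 9) + 8 = 12] +8 is outermost — subtract 8 both sides ⇒ sub: (5*x) + 9 = 4.
Step 2. [(5*x) + 9 = 4] +9 is outermost — subtract 9 both sides. So sub: 5*x = -5.
Step 3. [5*x = -5] 5 out front; divide by 5. So div: x = -1.

Answer: x ∈ {-1}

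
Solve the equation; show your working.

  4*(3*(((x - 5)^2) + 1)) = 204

Step 1. [4*(3*(((x - 5)^2) + 1)) = 204] 4 out front; divide by 4 ⇒ div: 3*(((x - 5)^2) + 1) = 51.
Step 2. [3*(((x - 5)^2) + 1) = 51] leading coefficient 3: divide by 3, so div: ((x - 5)^2) + 1 = 17.
Step 3. [((x - 5)^2) + 1 = 17] peel the +1: subtract 1 from each side. So sub: (x - 5)^2 = 16.
Step 4. [(x - 5)^2 = 16] √ both sides: 16 ≥ 0 gives two branches. So sqrt: x - 5 = 4 or -4.
Step 5. [x - 5 = 4 or -4] -5 is outermost — add 5 both sides ⇒ sub: x = 9 or 1.

Answer: x ∈ {1, 9}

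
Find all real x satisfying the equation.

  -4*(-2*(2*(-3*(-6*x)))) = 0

Step 1. [-4*(-2*(2*(-3*(-6*x)))) = 0] LHS = -4·(…); ÷-4 both sides, so div: -2*(2*(-3*(-6*x))) = 0.
Step 2. [-2*(2*(-3*(-6*x))) = 0] leading coefficient -2: divide by -2 ⇒ div: 2*(-3*(-6*x)) = 0.
Step 3. [2*(-3*(-6*x)) = 0] divide by the outer 2, so div: -3*(-6*x) = 0.
Step 4. [-3*(-6*x) = 0] leading coefficient -3: divide by -3 ⇒ div: -6*x = 0.
Step 5. [-6*x = 0] divide by the outer -6, so div: x = 0.

Answer: x ∈ {0}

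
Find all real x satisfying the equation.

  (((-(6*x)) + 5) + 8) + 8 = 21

Step 1. [(((-(6*x)) + 5) + 8) + 8 = 21] peel the +8: subtract 8 from each side. So sub: ((-(6*x)) + 5) + 8 = 13.
Step 2. [((-(6*x)) + 5) + 8 = 13] 8 comes off first (subtract 8) ⇒ sub: (-(6*x)) + 5 = 5.
Step 3. [(-(6*x)) + 5 = 5] the outer +5 inverts by subtracting 5 ⇒ sub: -(6*x) = 0.
Step 4. [-(6*x) = 0] flip signs both sides, so neg: 6*x = 0.
Step 5. [6*x = 0] divide by the outer 6. So div: x = 0.

Answer: x ∈ {0}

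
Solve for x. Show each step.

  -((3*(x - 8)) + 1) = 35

Step 1. [-((3*(x - 8)) + 1) = 35] leading − — multiply by −1 ⇒ neg: (3*(x - 8)) + 1 = -35.
Step 2. [(3*(x - 8)) + 1 = -35] the outer +1 inverts by subtracting 1, so sub: 3*(x - 8) = -36.
Step 3. [3*(x - 8) = -36] leading coefficient 3: divide by 3, so div: x - 8 = -12.
Step 4. [x - 8 = -12] -8 is outermost — add 8 both sides ⇒ sub: x = -4.

Answer: x ∈ {-4}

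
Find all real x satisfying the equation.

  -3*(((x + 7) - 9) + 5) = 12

Step 1. [-3*(((x + 7) - 9) + 5) = 12] -3·(inner) — divide through by -3 ⇒ div: ((x + 7) - 9) + 5 = -4.
Step 2. [((x + 7) - 9) + 5 = -4] 5 comes off first (subtract 5). So sub: (x + 7) - 9 = -9.
Step 3. [(x + 7) - 9 = -9] -9 is outermost — add 9 both sides. So sub: x + 7 = 0.
Step 4. [x + 7 = 0] 7 comes off first (subtract 7), so sub: x = -7.

Answer: x ∈ {-7}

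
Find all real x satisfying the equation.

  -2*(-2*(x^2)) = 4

Step 1. [-2*(-2*(x^2)) = 4] leading coefficient -2: divide by -2 ⇒ div: -2*(x^2) = -2.
Step 2. [-2*(x^2) = -2] -2 out front; divide by -2. So div: x^2 = 1.
Step 3. [x^2 = 1] √ both sides: 1 ≥ 0 gives two branches, so sqrt: x = 1 or -1.

Answer: x ∈ {-1, 1}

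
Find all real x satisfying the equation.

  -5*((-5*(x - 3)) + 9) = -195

Step 1. [-5*((-5*(x - 3)) + 9) = -195] -5·(inner) — divide through by -5 ⇒ div: (-5*(x - 3)) + 9 = 39.
Step 2. [(-5*(x - 3)) + 9 = 39] peel the +9: subtract 9 from each side ⇒ sub: -5*(x - 3) = 30.
Step 3. [-5*(x - 3) = 30] divide by the outer -5, so div: x - 3 = -6.
Step 4. [x - 3 = -6] peel the -3: add 3 from each side, so sub: x = -3.

Answer: x ∈ {-3}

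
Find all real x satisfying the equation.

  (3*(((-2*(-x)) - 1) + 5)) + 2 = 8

Step 1. [(3*(((-2*(-x)) - 1) + 5)) + 2 = 8] the outer +2 inverts by subtracting 2. So sub: 3*(((-2*(-x)) - 1) + 5) = 6.
Step 2. [3*(((-2*(-x)) - 1) + 5) = 6] LHS = 3·(…); ÷3 both sides ⇒ div: ((-2*(-x)) - 1) + 5 = 2.
Step 3. [((-2*(-x)) - 1) + 5 = 2] subtract 5: x sits inside (… + 5), so sub: (-2*(-x)) - 1 = -3.
Step 4. [(-2*(-x)) - 1 = -3] peel the -1: add 1 from each side. So sub: -2*(-x) = -2.
Step 5. [-2*(-x) = -2] leading coefficient -2: divide by -2. So div: -x = 1.
Step 6. [-x = 1] flip signs both sides. So neg: x = -1.

Answer: x ∈ {-1}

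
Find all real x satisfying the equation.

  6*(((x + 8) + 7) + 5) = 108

Step 1. [6*(((x + 8) + 7) + 5) = 108] LHS = 6·(…); ÷6 both sides, so div: ((x + 8) + 7) + 5 = 18.
Step 2. [((x + 8) + 7) + 5 = 18] subtract 5: x sits inside (… + 5) ⇒ sub: (x + 8) + 7 = 13.
Step 3. [(x + 8) + 7 = 13] subtract 7: x sits inside (… + 7) ⇒ sub: x + 8 = 6.
Step 4. [x + 8 = 6] peel the +8: subtract 8 from each side. So sub: x = -2.

Answer: x ∈ {-2}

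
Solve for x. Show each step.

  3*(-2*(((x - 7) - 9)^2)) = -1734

Step 1. [3*(-2*(((x - 7) - 9)^2)) = -1734] LHS = 3·(…); ÷3 both sides. So div: -2*(((x - 7) - 9)^2) = -578.
Step 2. [-2*(((x - 7) - 9)^2) = -578] -2 out front; divide by -2. So div: ((x - 7) - 9)^2 = 289.
Step 3. [((x - 7) - 9)^2 = 289] 289 ≥ 0, LHS is (·)² — take ±√ ⇒ sqrt: (x - 7) - 9 = 17 or -17.
Step 4. [(x - 7) - 9 = 17 or -17] peel the -9: add 9 from each side. So sub: x - 7 = 26 or -8.
Step 5. [x - 7 = 26 or -8] add 7: x sits inside (… - 7) ⇒ sub: x = 33 or -1.

Answer: x ∈ {-1, 33}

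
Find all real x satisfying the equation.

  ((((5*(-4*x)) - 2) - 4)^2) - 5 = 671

Step 1. [((((5*(-4*x)) - 2) - 4)^2) - 5 = 671] peel the -5: add 5 from each side, so sub: (((5*(-4*x)) - 2) - 4)^2 = 676.
Step 2. [(((5*(-4*x)) - 2) - 4)^2 = 676] 676 ≥ 0, LHS is (·)² — take ±√. So sqrt: ((5*(-4*x)) - 2) - 4 = 26 or -26.
Step 3. [((5*(-4*x)) - 2) - 4 = 26 or -26] peel the -4: add 4 from each side ⇒ sub: (5*(-4*x)) - 2 = 30 or -22.
Step 4. [(5*(-4*x)) - 2 = 30 or -22] 2 comes off first (add 2) ⇒ sub: 5*(-4*x) = 32 or -20.
Step 5. [5*(-4*x) = 32 or -20] LHS = 5·(…); ÷5 both sides, so div: -4*x = 32/5 or -4.
Step 6. [-4*x = 32/5 or -4] -4·(inner) — divide through by -4, so div: x = -8/5 or 1.

Answer: x ∈ {-8/5, 1}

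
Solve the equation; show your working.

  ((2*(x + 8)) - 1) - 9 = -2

Step 1. [((2*(x + 8)) - 1) - 9 = -2] the outer -9 inverts by adding 9. So sub: (2*(x + 8)) - 1 = 7.
Step 2. [(2*(x + 8)) - 1 = 7] 1 comes off first (add 1). So sub: 2*(x + 8) = 8.
Step 3. [2*(x + 8) = 8] LHS = 2·(…); ÷2 both sides. So div: x + 8 = 4.
Step 4. [x + 8 = 4] subtract 8: x sits inside (… + 8), so sub: x = -4.

Answer: x ∈ {-4}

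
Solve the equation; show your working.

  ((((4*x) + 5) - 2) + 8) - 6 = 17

Step 1. [((((4*x) + 5) - 2) + 8) - 6 = 17] 6 comes off first (add 6) ⇒ sub: (((4*x) + 5) - 2) + 8 = 23.
Step 2. [(((4*x) + 5) - 2) + 8 = 23] +8 is outermost — subtract 8 both sides, so sub: ((4*x) + 5) - 2 = 15.
Step 3. [((4*x) + 5) - 2 = 15] add 2: x sits inside (… - 2). So sub: (4*x) + 5 = 17.
Step 4. [(4*x) + 5 = 17] 5 comes off first (subtract 5) ⇒ sub: 4*x = 12.
Step 5. [4*x = 12] 4 out front; divide by 4, so div: x = 3.

Answer: x ∈ {3}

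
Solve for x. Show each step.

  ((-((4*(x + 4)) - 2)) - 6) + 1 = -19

Step 1. [((-((4*(x + 4)) - 2)) - 6) + 1 = -19] peel the +1: subtract 1 from each side, so sub: (-((4*(x + 4)) - 2)) - 6 = -20.
Step 2. [(-((4*(x + 4)) - 2)) - 6 = -20] peel the -6: add 6 from each side. So sub: -((4*(x + 4)) - 2) = -14.
Step 3. [-((4*(x + 4)) - 2) = -14] LHS negated; negate both sides. So neg: (4*(x + 4)) - 2 = 14.
Step 4. [(4*(x + 4)) - 2 = 14] 2 comes off first (add 2), so sub: 4*(x + 4) = 16.
Step 5. [4*(x + 4) = 16] 4·(inner) — divide through by 4, so div: x + 4 = 4.
Step 6. [x + 4 = 4] 4 comes off first (subtract 4) ⇒ sub: x = 0.

Answer: x ∈ {0}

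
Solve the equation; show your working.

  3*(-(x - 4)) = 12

Step 1. [3*(-(x - 4)) = 12] 3·(inner) — divide through by 3, so div: -(x - 4) = 4.
Step 2. [-(x - 4) = 4] LHS negated; negate both sides ⇒ neg: x - 4 = -4.
Step 3. [x - 4 = -4] -4 is outermost — add 4 both sides ⇒ sub: x = 0.

Answer: x ∈ {0}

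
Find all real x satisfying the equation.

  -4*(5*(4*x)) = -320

Step 1. [-4*(5*(4*x)) = -320] LHS = -4·(…); ÷-4 both sides, so div: 5*(4*x) = 80.
Step 2. [5*(4*x) = 80] leading coefficient 5: divide by 5, so div: 4*x = 16.
Step 3. [4*x = 16] LHS = 4·(…); ÷4 both sides, so div: x = 4.

Answer: x ∈ {4}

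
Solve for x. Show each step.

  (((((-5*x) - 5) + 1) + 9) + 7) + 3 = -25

Step 1. [(((((-5*x) - 5) + 1) + 9) + 7) + 3 = -25] subtract 3: x sits inside (… + 3). So sub: ((((-5*x) - 5) + 1) + 9) + 7 = -28.
Step 2. [((((-5*x) - 5) + 1) + 9) + 7 = -28] peel the +7: subtract 7 from each side, so sub: (((-5*x) - 5) + 1) + 9 = -35.
Step 3. [(((-5*x) - 5) + 1) + 9 = -35] subtract 9: x sits inside (… + 9). So sub: ((-5*x) - 5) + 1 = -44.
Step 4. [((-5*x) - 5) + 1 = -44] 1 comes off first (subtract 1) ⇒ sub: (-5*x) - 5 = -45.
Step 5. [(-5*x) - 5 = -45] -5 divides every term; factor it out ⇒ factor: x + 1 = 9.
Step 6. [x + 1 = 9] subtract 1: x sits inside (… + 1), so sub: x = 8.

Answer: x ∈ {8}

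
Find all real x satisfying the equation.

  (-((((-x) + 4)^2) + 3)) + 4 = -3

Step 1. [(-((((-x) + 4)^2) + 3)) + 4 = -3] subtract 4: x sits inside (… + 4), so sub: -((((-x) + 4)^2) + 3) = -7.
Step 2. [-((((-x) + 4)^2) + 3) = -7] leading − — multiply by −1 ⇒ neg: (((-x) + 4)^2) + 3 = 7.
Step 3. [(((-x) + 4)^2) + 3 = 7] +3 is outermost — subtract 3 both sides. So sub: ((-x) + 4)^2 = 4.
Step 4. [((-x) + 4)^2 = 4] 4 ≥ 0, LHS is (·)² — take ±√. So sqrt: (-x) + 4 = 2 or -2.
Step 5. [(-x) + 4 = 2 or -2] the outer +4 inverts by subtracting 4. So sub: -x = -2 or -6.
Step 6. [-x = -2 or -6] leading − — multiply by −1, so neg: x = 2 or 6.

Answer: x ∈ {2, 6}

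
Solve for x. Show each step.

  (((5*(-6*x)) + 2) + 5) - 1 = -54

Step 1. [(((5*(-6*x)) + 2) + 5) - 1 = -54] the outer -1 inverts by adding 1, so sub: ((5*(-6*x)) + 2) + 5 = -53.
Step 2. [((5*(-6*x)) + 2) + 5 = -53] +5 is outermost — subtract 5 both sides, so sub: (5*(-6*x)) + 2 = -58.
Step 3. [(5*(-6*x)) + 2 = -58] +2 is outermost — subtract 2 both sides, so sub: 5*(-6*x) = -60.
Step 4. [5*(-6*x) = -60] divide by the outer 5. So div: -6*x = -12.
Step 5. [-6*x = -12] leading coefficient -6: divide by -6 ⇒ div: x = 2.

Answer: x ∈ {2}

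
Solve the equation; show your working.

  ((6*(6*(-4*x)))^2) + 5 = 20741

Step 1. [((6*(6*(-4*x)))^2) + 5 = 20741] +5 is outermost — subtract 5 both sides, so sub: (6*(6*(-4*x)))^2 = 20736.
Step 2. [(6*(6*(-4*x)))^2 = 20736] LHS squared, RHS 20736 ≥ 0: apply √ (±). So sqrt: 6*(6*(-4*x)) = 144 or -144.
Step 3. [6*(6*(-4*x)) = 144 or -144] LHS = 6·(…); ÷6 both sides. So div: 6*(-4*x) = 24 or -24.
Step 4. [6*(-4*x) = 24 or -24] divide by the outer 6. So div: -4*x = 4 or -4.
Step 5. [-4*x = 4 or -4] leading coefficient -4: divide by -4. So div: x = -1 or 1.

Answer: x ∈ {-1, 1}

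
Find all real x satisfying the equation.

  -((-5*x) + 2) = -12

Step 1. [-((-5*x) + 2) = -12] flip signs both sides, so neg: (-5*x) + 2 = 12.
Step 2. [(-5*x) + 2 = 12] 2 comes off first (subtract 2) ⇒ sub: -5*x = 10.
Step 3. [-5*x = 10] -5 out front; divide by -5 ⇒ div: x = -2.

Answer: x ∈ {-2}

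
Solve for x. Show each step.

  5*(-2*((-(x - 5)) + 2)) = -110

Step 1. [5*(-2*((-(x - 5)) + 2)) = -110] LHS = 5·(…); ÷5 both sides. So div: -2*((-(x - 5)) + 2) = -22.
Step 2. [-2*((-(x - 5)) + 2) = -22] LHS = -2·(…); ÷-2 both sides. So div: (-(x - 5)) + 2 = 11.
Step 3. [(-(x - 5)) + 2 = 11] peel the +2: subtract 2 from each side. So sub: -(x - 5) = 9.
Step 4. [-(x - 5) = 9] flip signs both sides, so neg: x - 5 = -9.
Step 5. [x - 5 = -9] peel the -5: add 5 from each side, so sub: x = -4.

Answer: x ∈ {-4}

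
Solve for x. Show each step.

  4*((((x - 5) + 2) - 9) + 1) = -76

Step 1. [4*((((x - 5) + 2) - 9) + 1) = -76] 4 out front; divide by 4. So div: (((x - 5) + 2) - 9) + 1 = -19.
Step 2. [(((x - 5) + 2) - 9) + 1 = -19] +1 is outermost — subtract 1 both sides. So sub: ((x - 5) + 2) - 9 = -20.
Step 3. [((x - 5) + 2) - 9 = -20] peel the -9: add 9 from each side. So sub: (x - 5) + 2 = -11.
Step 4. [(x - 5) + 2 = -11] 2 comes off first (subtract 2) ⇒ sub: x - 5 = -13.
Step 5. [x - 5 = -13] 5 comes off first (add 5). So sub: x = -8.

Answer: x ∈ {-8}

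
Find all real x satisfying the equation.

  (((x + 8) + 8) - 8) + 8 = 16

Step 1. [(((x + 8) + 8) - 8) + 8 = 16] peel the +8: subtract 8 from each side. So sub: ((x + 8) + 8) - 8 = 8.
Step 2. [((x + 8) + 8) - 8 = 8] peel the -8: add 8 from each side ⇒ sub: (x + 8) + 8 = 16.
Step 3. [(x + 8) + 8 = 16] the outer +8 inverts by subtracting 8, so sub: x + 8 = 8.
Step 4. [x + 8 = 8] the outer +8 inverts by subtracting 8, so sub: x = 0.

Answer: x ∈ {0}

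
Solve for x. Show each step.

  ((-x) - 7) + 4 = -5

Step 1. [((-x) - 7) + 4 = -5] peel the +4: subtract 4 from each side. So sub: (-x) - 7 = -9.
Step 2. [(-x) - 7 = -9] the outer -7 inverts by adding 7, so sub: -x = -2.
Step 3. [-x = -2] flip signs both sides, so neg: x = 2.

Answer: x ∈ {2}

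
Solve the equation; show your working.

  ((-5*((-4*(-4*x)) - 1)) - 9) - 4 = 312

Step 1. [((-5*((-4*(-4*x)) - 1)) - 9) - 4 = 312] the outer -4 inverts by adding 4 ⇒ sub: (-5*((-4*(-4*x)) - 1)) - 9 = 316.
Step 2. [(-5*((-4*(-4*x)) - 1)) - 9 = 316] 9 comes off first (add 9), so sub: -5*((-4*(-4*x)) - 1) = 325.
Step 3. [-5*((-4*(-4*x)) - 1) = 325] divide by the outer -5, so div: (-4*(-4*x)) - 1 = -65.
Step 4. [(-4*(-4*x)) - 1 = -65] peel the -1: add 1 from each side, so sub: -4*(-4*x) = -64.
Step 5. [-4*(-4*x) = -64] leading coefficient -4: divide by -4. So div: -4*x = 16.
Step 6. [-4*x = 16] leading coefficient -4: divide by -4, so div: x = -4.

Answer: x ∈ {-4}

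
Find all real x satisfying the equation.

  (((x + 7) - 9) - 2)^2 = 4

Step 1. [(((x + 7) - 9) - 2)^2 = 4] LHS squared, RHS 4 ≥ 0: apply √ (±), so sqrt: ((x + 7) - 9) - 2 = 2 or -2.
Step 2. [((x + 7) - 9) - 2 = 2 or -2] -2 is outermost — add 2 both sides. So sub: (x + 7) - 9 = 4 or 0.
Step 3. [(x + 7) - 9 = 4 or 0] the outer -9 inverts by adding 9 ⇒ sub: x + 7 = 13 or 9.
Step 4. [x + 7 = 13 or 9] the outer +7 inverts by subtracting 7 ⇒ sub: x = 6 or 2.

Answer: x ∈ {2, 6}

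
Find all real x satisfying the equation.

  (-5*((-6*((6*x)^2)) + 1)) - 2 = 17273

Step 1. [(-5*((-6*((6*x)^2)) + 1)) - 2 = 17273] the outer -2 inverts by adding 2. So sub: -5*((-6*((6*x)^2)) + 1) = 17275.
Step 2. [-5*((-6*((6*x)^2)) + 1) = 17275] -5 out front; divide by -5 ⇒ div: (-6*((6*x)^2)) + 1 = -3455.
Step 3. [(-6*((6*x)^2)) + 1 = -3455] 1 comes off first (subtract 1) ⇒ sub: -6*((6*x)^2) = -3456.
Step 4. [-6*((6*x)^2) = -3456] -6 out front; divide by -6, so div: (6*x)^2 = 576.
Step 5. [(6*x)^2 = 576] √ both sides: 576 ≥ 0 gives two branches. So sqrt: 6*x = 24 or -24.
Step 6. [6*x = 24 or -24] leading coefficient 6: divide by 6. So div: x = 4 or -4.

Answer: x ∈ {-4, 4}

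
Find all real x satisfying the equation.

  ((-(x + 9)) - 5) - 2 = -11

Step 1. [((-(x + 9)) - 5) - 2 = -11] peel the -2: add 2 from each side, so sub: (-(x + 9)) - 5 = -9.
Step 2. [(-(x + 9)) - 5 = -9] add 5: x sits inside (… - 5). So sub: -(x + 9) = -4.
Step 3. [-(x + 9) = -4] leading − — multiply by −1 ⇒ neg: x + 9 = 4.
Step 4. [x + 9 = 4] subtract 9: x sits inside (… + 9) ⇒ sub: x = -5.

Answer: x ∈ {-5}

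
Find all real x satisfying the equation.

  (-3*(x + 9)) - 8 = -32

Step 1. [(-3*(x + 9)) - 8 = -32] -8 is outermost — add 8 both sides ⇒ sub: -3*(x + 9) = -24.
Step 2. [-3*(x + 9) = -24] -3·(inner) — divide through by -3 ⇒ div: x + 9 = 8.
Step 3. [x + 9 = 8] the outer +9 inverts by subtracting 9. So sub: x = -1.

Answer: x ∈ {-1}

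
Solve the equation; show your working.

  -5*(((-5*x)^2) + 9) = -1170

Step 1. [-5*(((-5*x)^2) + 9) = -1170] -5·(inner) — divide through by -5, so div: ((-5*x)^2) + 9 = 234.
Step 2. [((-5*x)^2) + 9 = 234] the outer +9 inverts by subtracting 9, so sub: (-5*x)^2 = 225.
Step 3. [(-5*x)^2 = 225] √ both sides: 225 ≥ 0 gives two branches. So sqrt: -5*x = 15 or -15.
Step 4. [-5*x = 15 or -15] -5 out front; divide by -5 ⇒ div: x = -3 or 3.

Answer: x ∈ {-3, 3}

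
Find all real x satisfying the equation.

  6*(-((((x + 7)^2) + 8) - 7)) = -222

Step 1. [6*(-((((x + 7)^2) + 8) - 7)) = -222] divide by the outer 6, so div: -((((x + 7)^2) + 8) - 7) = -37.
Step 2. [-((((x + 7)^2) + 8) - 7) = -37] leading − — multiply by −1. So neg: (((x + 7)^2) + 8) - 7 = 37.
Step 3. [(((x + 7)^2) + 8) - 7 = 37] the outer -7 inverts by adding 7, so sub: ((x + 7)^2) + 8 = 44.
Step 4. [((x + 7)^2) + 8 = 44] peel the +8: subtract 8 from each side. So sub: (x + 7)^2 = 36.
Step 5. [(x + 7)^2 = 36] 36 ≥ 0, LHS is (·)² — take ±√. So sqrt: x + 7 = 6 or -6.
Step 6. [x + 7 = 6 or -6] 7 comes off first (subtract 7). So sub: x = -1 or -13.

Answer: x ∈ {-13, -1}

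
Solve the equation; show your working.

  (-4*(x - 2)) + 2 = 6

Step 1. [(-4*(x - 2)) + 2 = 6] peel the +2: subtract 2 from each side ⇒ sub: -4*(x - 2) = 4.
Step 2. [-4*(x - 2) = 4] -4·(inner) — divide through by -4 ⇒ div: x - 2 = -1.
Step 3. [x - 2 = -1] the outer -2 inverts by adding 2 ⇒ sub: x = 1.

Answer: x ∈ {1}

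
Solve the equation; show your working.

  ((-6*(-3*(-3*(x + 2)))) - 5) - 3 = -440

Step 1. [((-6*(-3*(-3*(x + 2)))) - 5) - 3 = -440] the outer -3 inverts by adding 3. So sub: (-6*(-3*(-3*(x + 2)))) - 5 = -437.
Step 2. [(-6*(-3*(-3*(x + 2)))) - 5 = -437] peel the -5: add 5 from each side ⇒ sub: -6*(-3*(-3*(x + 2))) = -432.
Step 3. [-6*(-3*(-3*(x + 2))) = -432] -6·(inner) — divide through by -6. So div: -3*(-3*(x + 2)) = 72.
Step 4. [-3*(-3*(x + 2)) = 72] LHS = -3·(…); ÷-3 both sides. So div: -3*(x + 2) = -24.
Step 5. [-3*(x + 2) = -24] divide by the outer -3, so div: x + 2 = 8.
Step 6. [x + 2 = 8] +2 is outermost — subtract 2 both sides, so sub: x = 6.

Answer: x ∈ {6}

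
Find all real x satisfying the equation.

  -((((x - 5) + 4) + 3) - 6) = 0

Step 1. [-((((x - 5) + 4) + 3) - 6) = 0] leading − — multiply by −1 ⇒ neg: (((x - 5) + 4) + 3) - 6 = 0.
Step 2. [(((x - 5) + 4) + 3) - 6 = 0] 6 comes off first (add 6). So sub: ((x - 5) + 4) + 3 = 6.
Step 3. [((x - 5) + 4) + 3 = 6] 3 comes off first (subtract 3). So sub: (x - 5) + 4 = 3.
Step 4. [(x - 5) + 4 = 3] 4 comes off first (subtract 4), so sub: x - 5 = -1.
Step 5. [x - 5 = -1] peel the -5: add 5 from each side ⇒ sub: x = 4.

Answer: x ∈ {4}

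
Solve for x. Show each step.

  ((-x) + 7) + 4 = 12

Step 1. [((-x) + 7) + 4 = 12] subtract 4: x sits inside (… + 4) ⇒ sub: (-x) + 7 = 8.
Step 2. [(-x) + 7 = 8] +7 is outermost — subtract 7 both sides ⇒ sub: -x = 1.
Step 3. [-x = 1] flip signs both sides ⇒ neg: x = -1.

Answer: x ∈ {-1}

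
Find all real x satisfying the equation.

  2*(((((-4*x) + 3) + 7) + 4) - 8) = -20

Step 1. [2*(((((-4*x) + 3) + 7) + 4) - 8) = -20] LHS = 2·(…); ÷2 both sides. So div: ((((-4*x) + 3) + 7) + 4) - 8 = -10.
Step 2. [((((-4*x) + 3) + 7) + 4) - 8 = -10] 8 comes off first (add 8) ⇒ sub: (((-4*x) + 3) + 7) + 4 = -2.
Step 3. [(((-4*x) + 3) + 7) + 4 = -2] 4 comes off first (subtract 4), so sub: ((-4*x) + 3) + 7 = -6.
Step 4. [((-4*x) + 3) + 7 = -6] +7 is outermost — subtract 7 both sides, so sub: (-4*x) + 3 = -13.
Step 5. [(-4*x) + 3 = -13] the outer +3 inverts by subtracting 3, so sub: -4*x = -16.
Step 6. [-4*x = -16] -4·(inner) — divide through by -4 ⇒ div: x = 4.

Answer: x ∈ {4}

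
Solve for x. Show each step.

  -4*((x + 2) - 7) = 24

Step 1. [-4*((x + 2) - 7) = 24] -4 out front; divide by -4. So div: (x + 2) - 7 = -6.
Step 2. [(x + 2) - 7 = -6] 7 comes off first (add 7). So sub: x + 2 = 1.
Step 3. [x + 2 = 1] +2 is outermost — subtract 2 both sides ⇒ sub: x = -1.

Answer: x ∈ {-1}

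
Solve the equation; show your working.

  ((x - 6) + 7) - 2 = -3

Step 1. [((x - 6) + 7) - 2 = -3] peel the -2: add 2 from each side, so sub: (x - 6) + 7 = -1.
Step 2. [(x - 6) + 7 = -1] peel the +7: subtract 7 from each side, so sub: x - 6 = -8.
Step 3. [x - 6 = -8] peel the -6: add 6 from each side, so sub: x = -2.

Answer: x ∈ {-2}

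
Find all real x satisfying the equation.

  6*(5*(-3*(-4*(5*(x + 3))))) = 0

Step 1. [6*(5*(-3*(-4*(5*(x + 3))))) = 0] 6·(inner) — divide through by 6 ⇒ div: 5*(-3*(-4*(5*(x + 3)))) = 0.
Step 2. [5*(-3*(-4*(5*(x + 3)))) = 0] divide by the outer 5, so div: -3*(-4*(5*(x + 3))) = 0.
Step 3. [-3*(-4*(5*(x + 3))) = 0] -3·(inner) — divide through by -3, so div: -4*(5*(x + 3)) = 0.
Step 4. [-4*(5*(x + 3)) = 0] LHS = -4·(…); ÷-4 both sides ⇒ div: 5*(x + 3) = 0.
Step 5. [5*(x + 3) = 0] 5·(inner) — divide through by 5. So div: x + 3 = 0.
Step 6. [x + 3 = 0] subtract 3: x sits inside (… + 3) ⇒ sub: x = -3.

Answer: x ∈ {-3}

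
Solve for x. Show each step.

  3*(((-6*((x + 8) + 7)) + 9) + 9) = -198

Step 1. [3*(((-6*((x + 8) + 7)) + 9) + 9) = -198] divide by the outer 3 ⇒ div: ((-6*((x + 8) + 7)) + 9) + 9 = -66.
Step 2. [((-6*((x + 8) + 7)) + 9) + 9 = -66] 9 comes off first (subtract 9), so sub: (-6*((x + 8) + 7)) + 9 = -75.
Step 3. [(-6*((x + 8) + 7)) + 9 = -75] the outer +9 inverts by subtracting 9. So sub: -6*((x + 8) + 7) = -84.
Step 4. [-6*((x + 8) + 7) = -84] -6 out front; divide by -6, so div: (x + 8) + 7 = 14.
Step 5. [(x + 8) + 7 = 14] 7 comes off first (subtract 7) ⇒ sub: x + 8 = 7.
Step 6. [x + 8 = 7] subtract 8: x sits inside (… + 8). So sub: x = -1.

Answer: x ∈ {-1}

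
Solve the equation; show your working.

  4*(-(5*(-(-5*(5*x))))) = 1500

Step 1. [4*(-(5*(-(-5*(5*x))))) = 1500] 4·(inner) — divide through by 4, so div: -(5*(-(-5*(5*x)))) = 375.
Step 2. [-(5*(-(-5*(5*x)))) = 375] leading − — multiply by −1, so neg: 5*(-(-5*(5*x))) = -375.
Step 3. [5*(-(-5*(5*x))) = -375] LHS = 5·(…); ÷5 both sides. So div: -(-5*(5*x)) = -75.
Step 4. [-(-5*(5*x)) = -75] leading − — multiply by −1, so neg: -5*(5*x) = 75.
Step 5. [-5*(5*x) = 75] -5 out front; divide by -5, so div: 5*x = -15.
Step 6. [5*x = -15] 5·(inner) — divide through by 5 ⇒ div: x = -3.

Answer: x ∈ {-3}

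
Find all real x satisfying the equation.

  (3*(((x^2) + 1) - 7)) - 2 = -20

Step 1. [(3*(((x^2) + 1) - 7)) - 2 = -20] add 2: x sits inside (… - 2), so sub: 3*(((x^2) + 1) - 7) = -18.
Step 2. [3*(((x^2) + 1) - 7) = -18] 3 out front; divide by 3 ⇒ div: ((x^2) + 1) - 7 = -6.
Step 3. [((x^2) + 1) - 7 = -6] peel the -7: add 7 from each side, so sub: (x^2) + 1 = 1.
Step 4. [(x^2) + 1 = 1] +1 is outermost — subtract 1 both sides, so sub: x^2 = 0.
Step 5. [x^2 = 0] LHS squared, RHS 0 ≥ 0: apply √ (±) ⇒ sqrt: x = 0.

Answer: x ∈ {0}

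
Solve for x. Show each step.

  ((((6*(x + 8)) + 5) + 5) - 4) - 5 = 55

Step 1. [((((6*(x + 8)) + 5) + 5) - 4) - 5 = 55] -5 is outermost — add 5 both sides, so sub: (((6*(x + 8)) + 5) + 5) - 4 = 60.
Step 2. [(((6*(x + 8)) + 5) + 5) - 4 = 60] the outer -4 inverts by adding 4. So sub: ((6*(x + 8)) + 5) + 5 = 64.
Step 3. [((6*(x + 8)) + 5) + 5 = 64] peel the +5: subtract 5 from each side. So sub: (6*(x + 8)) + 5 = 59.
Step 4. [(6*(x + 8)) + 5 = 59] subtract 5: x sits inside (… + 5), so sub: 6*(x + 8) = 54.
Step 5. [6*(x + 8) = 54] 6 out front; divide by 6 ⇒ div: x + 8 = 9.
Step 6. [x + 8 = 9] peel the +8: subtract 8 from each side ⇒ sub: x = 1.

Answer: x ∈ {1}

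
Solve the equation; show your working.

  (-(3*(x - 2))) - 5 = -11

Step 1. [(-(3*(x - 2))) - 5 = -11] add 5: x sits inside (… - 5) ⇒ sub: -(3*(x - 2)) = -6.
Step 2. [-(3*(x - 2)) = -6] LHS negated; negate both sides. So neg: 3*(x - 2) = 6.
Step 3. [3*(x - 2) = 6] LHS = 3·(…); ÷3 both sides. So div: x - 2 = 2.
Step 4. [x - 2 = 2] -2 is outermost — add 2 both sides ⇒ sub: x = 4.

Answer: x ∈ {4}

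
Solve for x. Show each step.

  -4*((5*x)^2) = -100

Step 1. [-4*((5*x)^2) = -100] leading coefficient -4: divide by -4, so div: (5*x)^2 = 25.
Step 2. [(5*x)^2 = 25] √ both sides: 25 ≥ 0 gives two branches ⇒ sqrt: 5*x = 5 or -5.
Step 3. [5*x = 5 or -5] divide by the outer 5. So div: x = 1 or -1.

Answer: x ∈ {-1, 1}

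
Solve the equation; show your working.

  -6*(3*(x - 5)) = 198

Step 1. [-6*(3*(x - 5)) = 198] LHS = -6·(…); ÷-6 both sides. So div: 3*(x - 5) = -33.
Step 2. [3*(x - 5) = -33] 3 out front; divide by 3. So div: x - 5 = -11.
Step 3. [x - 5 = -11] add 5: x sits inside (… - 5), so sub: x = -6.

Answer: x ∈ {-6}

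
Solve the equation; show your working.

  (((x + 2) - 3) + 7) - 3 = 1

Step 1. [(((x + 2) - 3) + 7) - 3 = 1] -3 is outermost — add 3 both sides. So sub: ((x + 2) - 3) + 7 = 4.
Step 2. [((x + 2) - 3) + 7 = 4] peel the +7: subtract 7 from each side. So sub: (x + 2) - 3 = -3.
Step 3. [(x + 2) - 3 = -3] -3 is outermost — add 3 both sides, so sub: x + 2 = 0.
Step 4. [x + 2 = 0] 2 comes off first (subtract 2), so sub: x = -2.

Answer: x ∈ {-2}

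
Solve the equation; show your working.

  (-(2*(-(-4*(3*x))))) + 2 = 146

Step 1. [(-(2*(-(-4*(3*x))))) + 2 = 146] +2 is outermost — subtract 2 both sides. So sub: -(2*(-(-4*(3*x)))) = 144.
Step 2. [-(2*(-(-4*(3*x)))) = 144] leading − — multiply by −1 ⇒ neg: 2*(-(-4*(3*x))) = -144.
Step 3. [2*(-(-4*(3*x))) = -144] 2·(inner) — divide through by 2, so div: -(-4*(3*x)) = -72.
Step 4. [-(-4*(3*x)) = -72] flip signs both sides, so neg: -4*(3*x) = 72.
Step 5. [-4*(3*x) = 72] LHS = -4·(…); ÷-4 both sides ⇒ div: 3*x = -18.
Step 6. [3*x = -18] 3·(inner) — divide through by 3 ⇒ div: x = -6.

Answer: x ∈ {-6}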